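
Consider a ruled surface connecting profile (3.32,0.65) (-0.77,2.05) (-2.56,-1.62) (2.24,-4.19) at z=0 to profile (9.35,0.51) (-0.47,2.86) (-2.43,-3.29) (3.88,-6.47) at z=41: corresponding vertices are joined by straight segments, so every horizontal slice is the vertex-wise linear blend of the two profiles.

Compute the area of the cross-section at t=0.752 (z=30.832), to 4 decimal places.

Area at t=0.752: 51.0462

Cross-section at t=0.752: each vertex is (1-t)·p0[i] + t·p1[i].
  v1: (1-0.752)·(3.32,0.65) + 0.752·(9.35,0.51) = (7.8546,0.5447)
  v2: (1-0.752)·(-0.77,2.05) + 0.752·(-0.47,2.86) = (-0.5444,2.6591)
  v3: (1-0.752)·(-2.56,-1.62) + 0.752·(-2.43,-3.29) = (-2.4622,-2.8758)
  v4: (1-0.752)·(2.24,-4.19) + 0.752·(3.88,-6.47) = (3.4733,-5.9046)
Shoelace sum Σ(x_i·y_{i+1} − x_{i+1}·y_i):
  i=1: 7.8546·2.6591 − -0.5444·0.5447 = +21.1828 (running +21.1828)
  i=2: -0.5444·-2.8758 − -2.4622·2.6591 = +8.1130 (running +29.2958)
  i=3: -2.4622·-5.9046 − 3.4733·-2.8758 = +24.5270 (running +53.8228)
  i=4: 3.4733·0.5447 − 7.8546·-5.9046 = +48.2697 (running +102.0925)
Area = |Σ|/2 = |102.0925|/2 = 51.0462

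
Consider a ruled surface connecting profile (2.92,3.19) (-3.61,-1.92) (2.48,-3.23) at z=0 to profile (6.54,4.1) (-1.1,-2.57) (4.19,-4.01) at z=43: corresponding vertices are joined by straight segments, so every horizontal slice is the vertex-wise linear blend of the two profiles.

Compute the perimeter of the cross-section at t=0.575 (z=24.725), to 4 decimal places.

Cross-section at t=0.575: each vertex is (1-t)·p0[i] + t·p1[i].
  v1: (1-0.575)·(2.92,3.19) + 0.575·(6.54,4.1) = (5.0015,3.7132)
  v2: (1-0.575)·(-3.61,-1.92) + 0.575·(-1.1,-2.57) = (-2.1667,-2.2938)
  v3: (1-0.575)·(2.48,-3.23) + 0.575·(4.19,-4.01) = (3.4633,-3.6785)
Perimeter = Σ |v_{i+1} − v_i|:
  edge 1→2: √(-7.1683² + -6.0070²) = 9.3524 (running 9.3524)
  edge 2→3: √(5.6300² + -1.3847²) = 5.7978 (running 15.1502)
  edge 3→1: √(1.5382² + 7.3917²) = 7.5501 (running 22.7003)
Perimeter = 22.7003

Perimeter at t=0.575: 22.7003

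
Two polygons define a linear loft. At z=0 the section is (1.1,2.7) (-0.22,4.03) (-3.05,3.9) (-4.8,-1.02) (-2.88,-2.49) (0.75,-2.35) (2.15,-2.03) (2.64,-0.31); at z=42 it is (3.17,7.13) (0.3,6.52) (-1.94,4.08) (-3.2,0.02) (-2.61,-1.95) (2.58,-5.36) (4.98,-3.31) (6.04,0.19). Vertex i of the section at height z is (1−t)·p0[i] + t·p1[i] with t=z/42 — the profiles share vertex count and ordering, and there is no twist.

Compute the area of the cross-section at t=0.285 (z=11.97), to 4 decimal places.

Cross-section at t=0.285: each vertex is (1-t)·p0[i] + t·p1[i].
  v1: (1-0.285)·(1.1,2.7) + 0.285·(3.17,7.13) = (1.6900,3.9626)
  v2: (1-0.285)·(-0.22,4.03) + 0.285·(0.3,6.52) = (-0.0718,4.7397)
  v3: (1-0.285)·(-3.05,3.9) + 0.285·(-1.94,4.08) = (-2.7336,3.9513)
  v4: (1-0.285)·(-4.8,-1.02) + 0.285·(-3.2,0.02) = (-4.3440,-0.7236)
  v5: (1-0.285)·(-2.88,-2.49) + 0.285·(-2.61,-1.95) = (-2.8030,-2.3361)
  v6: (1-0.285)·(0.75,-2.35) + 0.285·(2.58,-5.36) = (1.2715,-3.2079)
  v7: (1-0.285)·(2.15,-2.03) + 0.285·(4.98,-3.31) = (2.9566,-2.3948)
  v8: (1-0.285)·(2.64,-0.31) + 0.285·(6.04,0.19) = (3.6090,-0.1675)
Shoelace sum Σ(x_i·y_{i+1} − x_{i+1}·y_i):
  i=1: 1.6900·4.7397 − -0.0718·3.9626 = +8.2943 (running +8.2943)
  i=2: -0.0718·3.9513 − -2.7336·4.7397 = +12.6728 (running +20.9671)
  i=3: -2.7336·-0.7236 − -4.3440·3.9513 = +19.1425 (running +40.1096)
  i=4: -4.3440·-2.3361 − -2.8030·-0.7236 = +8.1197 (running +48.2294)
  i=5: -2.8030·-3.2079 − 1.2715·-2.3361 = +11.9622 (running +60.1916)
  i=6: 1.2715·-2.3948 − 2.9566·-3.2079 = +6.4391 (running +66.6307)
  i=7: 2.9566·-0.1675 − 3.6090·-2.3948 = +8.1476 (running +74.7783)
  i=8: 3.6090·3.9626 − 1.6900·-0.1675 = +14.5839 (running +89.3622)
Area = |Σ|/2 = |89.3622|/2 = 44.6811

Area at t=0.285: 44.6811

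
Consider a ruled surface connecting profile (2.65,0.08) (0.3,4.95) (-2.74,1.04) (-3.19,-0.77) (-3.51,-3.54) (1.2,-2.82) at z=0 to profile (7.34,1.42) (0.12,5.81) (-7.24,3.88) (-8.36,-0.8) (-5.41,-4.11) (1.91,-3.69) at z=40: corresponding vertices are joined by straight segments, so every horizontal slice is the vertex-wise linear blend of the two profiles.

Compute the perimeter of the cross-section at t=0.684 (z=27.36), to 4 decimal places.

Cross-section at t=0.684: each vertex is (1-t)·p0[i] + t·p1[i].
  v1: (1-0.684)·(2.65,0.08) + 0.684·(7.34,1.42) = (5.8580,0.9966)
  v2: (1-0.684)·(0.3,4.95) + 0.684·(0.12,5.81) = (0.1769,5.5382)
  v3: (1-0.684)·(-2.74,1.04) + 0.684·(-7.24,3.88) = (-5.8180,2.9826)
  v4: (1-0.684)·(-3.19,-0.77) + 0.684·(-8.36,-0.8) = (-6.7263,-0.7905)
  v5: (1-0.684)·(-3.51,-3.54) + 0.684·(-5.41,-4.11) = (-4.8096,-3.9299)
  v6: (1-0.684)·(1.2,-2.82) + 0.684·(1.91,-3.69) = (1.6856,-3.4151)
Perimeter = Σ |v_{i+1} − v_i|:
  edge 1→2: √(-5.6811² + 4.5417²) = 7.2733 (running 7.2733)
  edge 2→3: √(-5.9949² + -2.5557²) = 6.5169 (running 13.7903)
  edge 3→4: √(-0.9083² + -3.7731²) = 3.8809 (running 17.6711)
  edge 4→5: √(1.9167² + -3.1394²) = 3.6782 (running 21.3493)
  edge 5→6: √(6.4952² + 0.5148²) = 6.5156 (running 27.8649)
  edge 6→1: √(4.1723² + 4.4116²) = 6.0721 (running 33.9371)
Perimeter = 33.9371

Perimeter at t=0.684: 33.9371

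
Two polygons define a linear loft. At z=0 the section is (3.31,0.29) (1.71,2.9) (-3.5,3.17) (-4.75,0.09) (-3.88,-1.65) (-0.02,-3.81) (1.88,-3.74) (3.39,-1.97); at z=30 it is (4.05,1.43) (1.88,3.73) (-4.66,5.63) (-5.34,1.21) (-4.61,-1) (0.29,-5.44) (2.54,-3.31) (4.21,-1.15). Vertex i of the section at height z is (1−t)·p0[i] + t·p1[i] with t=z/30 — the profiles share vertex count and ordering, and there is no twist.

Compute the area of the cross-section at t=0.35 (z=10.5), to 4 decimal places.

Cross-section at t=0.35: each vertex is (1-t)·p0[i] + t·p1[i].
  v1: (1-0.35)·(3.31,0.29) + 0.35·(4.05,1.43) = (3.5690,0.6890)
  v2: (1-0.35)·(1.71,2.9) + 0.35·(1.88,3.73) = (1.7695,3.1905)
  v3: (1-0.35)·(-3.5,3.17) + 0.35·(-4.66,5.63) = (-3.9060,4.0310)
  v4: (1-0.35)·(-4.75,0.09) + 0.35·(-5.34,1.21) = (-4.9565,0.4820)
  v5: (1-0.35)·(-3.88,-1.65) + 0.35·(-4.61,-1) = (-4.1355,-1.4225)
  v6: (1-0.35)·(-0.02,-3.81) + 0.35·(0.29,-5.44) = (0.0885,-4.3805)
  v7: (1-0.35)·(1.88,-3.74) + 0.35·(2.54,-3.31) = (2.1110,-3.5895)
  v8: (1-0.35)·(3.39,-1.97) + 0.35·(4.21,-1.15) = (3.6770,-1.6830)
Shoelace sum Σ(x_i·y_{i+1} − x_{i+1}·y_i):
  i=1: 3.5690·3.1905 − 1.7695·0.6890 = +10.1677 (running +10.1677)
  i=2: 1.7695·4.0310 − -3.9060·3.1905 = +19.5949 (running +29.7627)
  i=3: -3.9060·0.4820 − -4.9565·4.0310 = +18.0970 (running +47.8596)
  i=4: -4.9565·-1.4225 − -4.1355·0.4820 = +9.0439 (running +56.9035)
  i=5: -4.1355·-4.3805 − 0.0885·-1.4225 = +18.2414 (running +75.1450)
  i=6: 0.0885·-3.5895 − 2.1110·-4.3805 = +8.9296 (running +84.0746)
  i=7: 2.1110·-1.6830 − 3.6770·-3.5895 = +9.6458 (running +93.7203)
  i=8: 3.6770·0.6890 − 3.5690·-1.6830 = +8.5401 (running +102.2604)
Area = |Σ|/2 = |102.2604|/2 = 51.1302

Area at t=0.35: 51.1302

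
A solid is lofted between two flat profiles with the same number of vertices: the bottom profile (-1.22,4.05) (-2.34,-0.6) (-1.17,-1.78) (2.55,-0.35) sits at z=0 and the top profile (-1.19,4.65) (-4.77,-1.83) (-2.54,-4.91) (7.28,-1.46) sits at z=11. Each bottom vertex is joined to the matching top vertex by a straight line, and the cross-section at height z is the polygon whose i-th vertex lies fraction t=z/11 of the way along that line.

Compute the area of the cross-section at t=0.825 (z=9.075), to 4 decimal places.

Area at t=0.825: 47.8930

Cross-section at t=0.825: each vertex is (1-t)·p0[i] + t·p1[i].
  v1: (1-0.825)·(-1.22,4.05) + 0.825·(-1.19,4.65) = (-1.1952,4.5450)
  v2: (1-0.825)·(-2.34,-0.6) + 0.825·(-4.77,-1.83) = (-4.3447,-1.6147)
  v3: (1-0.825)·(-1.17,-1.78) + 0.825·(-2.54,-4.91) = (-2.3003,-4.3622)
  v4: (1-0.825)·(2.55,-0.35) + 0.825·(7.28,-1.46) = (6.4523,-1.2657)
Shoelace sum Σ(x_i·y_{i+1} − x_{i+1}·y_i):
  i=1: -1.1952·-1.6147 − -4.3447·4.5450 = +21.6769 (running +21.6769)
  i=2: -4.3447·-4.3622 − -2.3003·-1.6147 = +15.2386 (running +36.9155)
  i=3: -2.3003·-1.2657 − 6.4523·-4.3622 = +31.0579 (running +67.9733)
  i=4: 6.4523·4.5450 − -1.1952·-1.2657 = +27.8126 (running +95.7859)
Area = |Σ|/2 = |95.7859|/2 = 47.8930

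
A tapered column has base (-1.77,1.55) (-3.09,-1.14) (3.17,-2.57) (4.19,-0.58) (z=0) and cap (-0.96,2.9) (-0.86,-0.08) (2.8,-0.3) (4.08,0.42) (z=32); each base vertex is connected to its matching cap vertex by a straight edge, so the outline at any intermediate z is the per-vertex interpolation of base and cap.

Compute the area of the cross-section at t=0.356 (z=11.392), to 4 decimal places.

Area at t=0.356: 13.4423

Cross-section at t=0.356: each vertex is (1-t)·p0[i] + t·p1[i].
  v1: (1-0.356)·(-1.77,1.55) + 0.356·(-0.96,2.9) = (-1.4816,2.0306)
  v2: (1-0.356)·(-3.09,-1.14) + 0.356·(-0.86,-0.08) = (-2.2961,-0.7626)
  v3: (1-0.356)·(3.17,-2.57) + 0.356·(2.8,-0.3) = (3.0383,-1.7619)
  v4: (1-0.356)·(4.19,-0.58) + 0.356·(4.08,0.42) = (4.1508,-0.2240)
Shoelace sum Σ(x_i·y_{i+1} − x_{i+1}·y_i):
  i=1: -1.4816·-0.7626 − -2.2961·2.0306 = +5.7925 (running +5.7925)
  i=2: -2.2961·-1.7619 − 3.0383·-0.7626 = +6.3626 (running +12.1551)
  i=3: 3.0383·-0.2240 − 4.1508·-1.7619 = +6.6327 (running +18.7878)
  i=4: 4.1508·2.0306 − -1.4816·-0.2240 = +8.0968 (running +26.8846)
Area = |Σ|/2 = |26.8846|/2 = 13.4423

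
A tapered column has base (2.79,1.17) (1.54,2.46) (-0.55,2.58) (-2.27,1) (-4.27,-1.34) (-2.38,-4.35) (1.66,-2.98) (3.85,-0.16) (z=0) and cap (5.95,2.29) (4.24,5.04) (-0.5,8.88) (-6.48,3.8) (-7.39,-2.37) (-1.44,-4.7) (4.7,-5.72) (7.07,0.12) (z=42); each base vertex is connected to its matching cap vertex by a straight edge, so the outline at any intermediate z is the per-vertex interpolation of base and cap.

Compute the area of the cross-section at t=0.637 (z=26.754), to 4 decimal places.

Cross-section at t=0.637: each vertex is (1-t)·p0[i] + t·p1[i].
  v1: (1-0.637)·(2.79,1.17) + 0.637·(5.95,2.29) = (4.8029,1.8834)
  v2: (1-0.637)·(1.54,2.46) + 0.637·(4.24,5.04) = (3.2599,4.1035)
  v3: (1-0.637)·(-0.55,2.58) + 0.637·(-0.5,8.88) = (-0.5181,6.5931)
  v4: (1-0.637)·(-2.27,1) + 0.637·(-6.48,3.8) = (-4.9518,2.7836)
  v5: (1-0.637)·(-4.27,-1.34) + 0.637·(-7.39,-2.37) = (-6.2574,-1.9961)
  v6: (1-0.637)·(-2.38,-4.35) + 0.637·(-1.44,-4.7) = (-1.7812,-4.5729)
  v7: (1-0.637)·(1.66,-2.98) + 0.637·(4.7,-5.72) = (3.5965,-4.7254)
  v8: (1-0.637)·(3.85,-0.16) + 0.637·(7.07,0.12) = (5.9011,0.0184)
Shoelace sum Σ(x_i·y_{i+1} − x_{i+1}·y_i):
  i=1: 4.8029·4.1035 − 3.2599·1.8834 = +13.5688 (running +13.5688)
  i=2: 3.2599·6.5931 − -0.5181·4.1035 = +23.6191 (running +37.1878)
  i=3: -0.5181·2.7836 − -4.9518·6.5931 = +31.2052 (running +68.3930)
  i=4: -4.9518·-1.9961 − -6.2574·2.7836 = +27.3025 (running +95.6955)
  i=5: -6.2574·-4.5729 − -1.7812·-1.9961 = +25.0594 (running +120.7549)
  i=6: -1.7812·-4.7254 − 3.5965·-4.5729 = +24.8635 (running +145.6184)
  i=7: 3.5965·0.0184 − 5.9011·-4.7254 = +27.9512 (running +173.5696)
  i=8: 5.9011·1.8834 − 4.8029·0.0184 = +11.0263 (running +184.5958)
Area = |Σ|/2 = |184.5958|/2 = 92.2979

Area at t=0.637: 92.2979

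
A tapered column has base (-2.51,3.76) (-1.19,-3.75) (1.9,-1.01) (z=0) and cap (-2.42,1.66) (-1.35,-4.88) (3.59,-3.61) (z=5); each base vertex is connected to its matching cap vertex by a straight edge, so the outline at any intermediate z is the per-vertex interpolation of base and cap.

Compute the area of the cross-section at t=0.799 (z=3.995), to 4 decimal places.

Cross-section at t=0.799: each vertex is (1-t)·p0[i] + t·p1[i].
  v1: (1-0.799)·(-2.51,3.76) + 0.799·(-2.42,1.66) = (-2.4381,2.0821)
  v2: (1-0.799)·(-1.19,-3.75) + 0.799·(-1.35,-4.88) = (-1.3178,-4.6529)
  v3: (1-0.799)·(1.9,-1.01) + 0.799·(3.59,-3.61) = (3.2503,-3.0874)
Shoelace sum Σ(x_i·y_{i+1} − x_{i+1}·y_i):
  i=1: -2.4381·-4.6529 − -1.3178·2.0821 = +14.0880 (running +14.0880)
  i=2: -1.3178·-3.0874 − 3.2503·-4.6529 = +19.1920 (running +33.2800)
  i=3: 3.2503·2.0821 − -2.4381·-3.0874 = -0.7599 (running +32.5201)
Area = |Σ|/2 = |32.5201|/2 = 16.2600

Area at t=0.799: 16.2600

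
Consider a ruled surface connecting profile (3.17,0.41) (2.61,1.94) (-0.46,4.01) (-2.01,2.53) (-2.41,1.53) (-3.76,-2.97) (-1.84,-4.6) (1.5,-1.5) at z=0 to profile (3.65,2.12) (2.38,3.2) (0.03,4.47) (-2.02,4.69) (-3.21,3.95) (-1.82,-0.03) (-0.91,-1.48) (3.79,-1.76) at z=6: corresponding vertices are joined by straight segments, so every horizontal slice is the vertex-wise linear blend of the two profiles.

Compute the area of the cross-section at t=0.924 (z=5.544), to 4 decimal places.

Cross-section at t=0.924: each vertex is (1-t)·p0[i] + t·p1[i].
  v1: (1-0.924)·(3.17,0.41) + 0.924·(3.65,2.12) = (3.6135,1.9900)
  v2: (1-0.924)·(2.61,1.94) + 0.924·(2.38,3.2) = (2.3975,3.1042)
  v3: (1-0.924)·(-0.46,4.01) + 0.924·(0.03,4.47) = (-0.0072,4.4350)
  v4: (1-0.924)·(-2.01,2.53) + 0.924·(-2.02,4.69) = (-2.0192,4.5258)
  v5: (1-0.924)·(-2.41,1.53) + 0.924·(-3.21,3.95) = (-3.1492,3.7661)
  v6: (1-0.924)·(-3.76,-2.97) + 0.924·(-1.82,-0.03) = (-1.9674,-0.2534)
  v7: (1-0.924)·(-1.84,-4.6) + 0.924·(-0.91,-1.48) = (-0.9807,-1.7171)
  v8: (1-0.924)·(1.5,-1.5) + 0.924·(3.79,-1.76) = (3.6160,-1.7402)
Shoelace sum Σ(x_i·y_{i+1} − x_{i+1}·y_i):
  i=1: 3.6135·3.1042 − 2.3975·1.9900 = +6.4462 (running +6.4462)
  i=2: 2.3975·4.4350 − -0.0072·3.1042 = +10.6554 (running +17.1015)
  i=3: -0.0072·4.5258 − -2.0192·4.4350 = +8.9226 (running +26.0242)
  i=4: -2.0192·3.7661 − -3.1492·4.5258 = +6.6482 (running +32.6723)
  i=5: -3.1492·-0.2534 − -1.9674·3.7661 = +8.2077 (running +40.8800)
  i=6: -1.9674·-1.7171 − -0.9807·-0.2534 = +3.1298 (running +44.0098)
  i=7: -0.9807·-1.7402 − 3.6160·-1.7171 = +7.9157 (running +51.9255)
  i=8: 3.6160·1.9900 − 3.6135·-1.7402 = +13.4843 (running +65.4098)
Area = |Σ|/2 = |65.4098|/2 = 32.7049

Area at t=0.924: 32.7049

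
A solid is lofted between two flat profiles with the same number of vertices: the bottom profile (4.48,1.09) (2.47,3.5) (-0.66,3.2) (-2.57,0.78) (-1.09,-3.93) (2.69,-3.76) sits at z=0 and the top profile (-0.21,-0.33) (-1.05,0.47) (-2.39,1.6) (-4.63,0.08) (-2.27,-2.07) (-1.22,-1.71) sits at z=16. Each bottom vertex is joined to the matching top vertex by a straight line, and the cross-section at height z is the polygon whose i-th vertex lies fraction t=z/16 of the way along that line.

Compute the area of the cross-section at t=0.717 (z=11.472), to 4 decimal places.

Area at t=0.717: 14.7072

Cross-section at t=0.717: each vertex is (1-t)·p0[i] + t·p1[i].
  v1: (1-0.717)·(4.48,1.09) + 0.717·(-0.21,-0.33) = (1.1173,0.0719)
  v2: (1-0.717)·(2.47,3.5) + 0.717·(-1.05,0.47) = (-0.0538,1.3275)
  v3: (1-0.717)·(-0.66,3.2) + 0.717·(-2.39,1.6) = (-1.9004,2.0528)
  v4: (1-0.717)·(-2.57,0.78) + 0.717·(-4.63,0.08) = (-4.0470,0.2781)
  v5: (1-0.717)·(-1.09,-3.93) + 0.717·(-2.27,-2.07) = (-1.9361,-2.5964)
  v6: (1-0.717)·(2.69,-3.76) + 0.717·(-1.22,-1.71) = (-0.1135,-2.2902)
Shoelace sum Σ(x_i·y_{i+1} − x_{i+1}·y_i):
  i=1: 1.1173·1.3275 − -0.0538·0.0719 = +1.4870 (running +1.4870)
  i=2: -0.0538·2.0528 − -1.9004·1.3275 = +2.4123 (running +3.8993)
  i=3: -1.9004·0.2781 − -4.0470·2.0528 = +7.7792 (running +11.6785)
  i=4: -4.0470·-2.5964 − -1.9361·0.2781 = +11.0460 (running +22.7245)
  i=5: -1.9361·-2.2902 − -0.1135·-2.5964 = +4.1393 (running +26.8638)
  i=6: -0.1135·0.0719 − 1.1173·-2.2902 = +2.5506 (running +29.4143)
Area = |Σ|/2 = |29.4143|/2 = 14.7072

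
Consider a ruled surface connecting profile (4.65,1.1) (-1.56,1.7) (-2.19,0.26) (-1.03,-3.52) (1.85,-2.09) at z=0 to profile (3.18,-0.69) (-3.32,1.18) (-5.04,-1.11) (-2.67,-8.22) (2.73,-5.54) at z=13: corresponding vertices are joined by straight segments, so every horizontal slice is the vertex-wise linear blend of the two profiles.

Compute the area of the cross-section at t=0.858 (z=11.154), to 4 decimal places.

Area at t=0.858: 46.1358

Cross-section at t=0.858: each vertex is (1-t)·p0[i] + t·p1[i].
  v1: (1-0.858)·(4.65,1.1) + 0.858·(3.18,-0.69) = (3.3887,-0.4358)
  v2: (1-0.858)·(-1.56,1.7) + 0.858·(-3.32,1.18) = (-3.0701,1.2538)
  v3: (1-0.858)·(-2.19,0.26) + 0.858·(-5.04,-1.11) = (-4.6353,-0.9155)
  v4: (1-0.858)·(-1.03,-3.52) + 0.858·(-2.67,-8.22) = (-2.4371,-7.5526)
  v5: (1-0.858)·(1.85,-2.09) + 0.858·(2.73,-5.54) = (2.6050,-5.0501)
Shoelace sum Σ(x_i·y_{i+1} − x_{i+1}·y_i):
  i=1: 3.3887·1.2538 − -3.0701·-0.4358 = +2.9109 (running +2.9109)
  i=2: -3.0701·-0.9155 − -4.6353·1.2538 = +8.6225 (running +11.5334)
  i=3: -4.6353·-7.5526 − -2.4371·-0.9155 = +32.7775 (running +44.3109)
  i=4: -2.4371·-5.0501 − 2.6050·-7.5526 = +31.9825 (running +76.2934)
  i=5: 2.6050·-0.4358 − 3.3887·-5.0501 = +15.9781 (running +92.2715)
Area = |Σ|/2 = |92.2715|/2 = 46.1358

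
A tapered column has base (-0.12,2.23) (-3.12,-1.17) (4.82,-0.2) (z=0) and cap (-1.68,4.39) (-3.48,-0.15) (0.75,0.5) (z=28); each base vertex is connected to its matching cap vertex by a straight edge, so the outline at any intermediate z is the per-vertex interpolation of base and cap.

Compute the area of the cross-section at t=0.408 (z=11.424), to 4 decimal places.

Cross-section at t=0.408: each vertex is (1-t)·p0[i] + t·p1[i].
  v1: (1-0.408)·(-0.12,2.23) + 0.408·(-1.68,4.39) = (-0.7565,3.1113)
  v2: (1-0.408)·(-3.12,-1.17) + 0.408·(-3.48,-0.15) = (-3.2669,-0.7538)
  v3: (1-0.408)·(4.82,-0.2) + 0.408·(0.75,0.5) = (3.1594,0.0856)
Shoelace sum Σ(x_i·y_{i+1} − x_{i+1}·y_i):
  i=1: -0.7565·-0.7538 − -3.2669·3.1113 = +10.7344 (running +10.7344)
  i=2: -3.2669·0.0856 − 3.1594·-0.7538 = +2.1021 (running +12.8365)
  i=3: 3.1594·3.1113 − -0.7565·0.0856 = +9.8947 (running +22.7312)
Area = |Σ|/2 = |22.7312|/2 = 11.3656

Area at t=0.408: 11.3656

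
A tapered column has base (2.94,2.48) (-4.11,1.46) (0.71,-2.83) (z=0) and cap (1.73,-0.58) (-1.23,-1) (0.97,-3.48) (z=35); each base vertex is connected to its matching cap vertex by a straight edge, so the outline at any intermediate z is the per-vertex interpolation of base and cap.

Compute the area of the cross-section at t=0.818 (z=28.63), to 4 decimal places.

Area at t=0.818: 5.9119

Cross-section at t=0.818: each vertex is (1-t)·p0[i] + t·p1[i].
  v1: (1-0.818)·(2.94,2.48) + 0.818·(1.73,-0.58) = (1.9502,-0.0231)
  v2: (1-0.818)·(-4.11,1.46) + 0.818·(-1.23,-1) = (-1.7542,-0.5523)
  v3: (1-0.818)·(0.71,-2.83) + 0.818·(0.97,-3.48) = (0.9227,-3.3617)
Shoelace sum Σ(x_i·y_{i+1} − x_{i+1}·y_i):
  i=1: 1.9502·-0.5523 − -1.7542·-0.0231 = -1.1176 (running -1.1176)
  i=2: -1.7542·-3.3617 − 0.9227·-0.5523 = +6.4065 (running +5.2890)
  i=3: 0.9227·-0.0231 − 1.9502·-3.3617 = +6.5348 (running +11.8237)
Area = |Σ|/2 = |11.8237|/2 = 5.9119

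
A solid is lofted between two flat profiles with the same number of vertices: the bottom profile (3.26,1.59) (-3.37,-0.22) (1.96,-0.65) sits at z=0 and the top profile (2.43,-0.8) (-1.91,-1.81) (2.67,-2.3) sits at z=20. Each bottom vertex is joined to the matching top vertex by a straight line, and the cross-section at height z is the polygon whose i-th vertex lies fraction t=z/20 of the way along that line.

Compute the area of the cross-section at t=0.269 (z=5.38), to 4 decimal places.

Cross-section at t=0.269: each vertex is (1-t)·p0[i] + t·p1[i].
  v1: (1-0.269)·(3.26,1.59) + 0.269·(2.43,-0.8) = (3.0367,0.9471)
  v2: (1-0.269)·(-3.37,-0.22) + 0.269·(-1.91,-1.81) = (-2.9773,-0.6477)
  v3: (1-0.269)·(1.96,-0.65) + 0.269·(2.67,-2.3) = (2.1510,-1.0938)
Shoelace sum Σ(x_i·y_{i+1} − x_{i+1}·y_i):
  i=1: 3.0367·-0.6477 − -2.9773·0.9471 = +0.8528 (running +0.8528)
  i=2: -2.9773·-1.0938 − 2.1510·-0.6477 = +4.6499 (running +5.5027)
  i=3: 2.1510·0.9471 − 3.0367·-1.0938 = +5.3589 (running +10.8616)
Area = |Σ|/2 = |10.8616|/2 = 5.4308

Area at t=0.269: 5.4308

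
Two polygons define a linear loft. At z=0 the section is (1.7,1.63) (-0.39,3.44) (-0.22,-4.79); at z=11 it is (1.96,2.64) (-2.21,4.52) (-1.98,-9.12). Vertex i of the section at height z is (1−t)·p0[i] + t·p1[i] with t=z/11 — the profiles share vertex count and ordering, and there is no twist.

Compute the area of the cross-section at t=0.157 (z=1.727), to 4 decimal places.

Cross-section at t=0.157: each vertex is (1-t)·p0[i] + t·p1[i].
  v1: (1-0.157)·(1.7,1.63) + 0.157·(1.96,2.64) = (1.7408,1.7886)
  v2: (1-0.157)·(-0.39,3.44) + 0.157·(-2.21,4.52) = (-0.6757,3.6096)
  v3: (1-0.157)·(-0.22,-4.79) + 0.157·(-1.98,-9.12) = (-0.4963,-5.4698)
Shoelace sum Σ(x_i·y_{i+1} − x_{i+1}·y_i):
  i=1: 1.7408·3.6096 − -0.6757·1.7886 = +7.4922 (running +7.4922)
  i=2: -0.6757·-5.4698 − -0.4963·3.6096 = +5.4877 (running +12.9799)
  i=3: -0.4963·1.7886 − 1.7408·-5.4698 = +8.6343 (running +21.6141)
Area = |Σ|/2 = |21.6141|/2 = 10.8071

Area at t=0.157: 10.8071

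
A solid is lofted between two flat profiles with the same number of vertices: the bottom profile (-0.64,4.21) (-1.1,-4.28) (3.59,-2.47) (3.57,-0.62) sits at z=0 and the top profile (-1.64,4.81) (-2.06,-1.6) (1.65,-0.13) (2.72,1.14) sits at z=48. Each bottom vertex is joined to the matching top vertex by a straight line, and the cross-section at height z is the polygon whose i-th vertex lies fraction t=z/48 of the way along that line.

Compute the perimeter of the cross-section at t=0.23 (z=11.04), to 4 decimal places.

Cross-section at t=0.23: each vertex is (1-t)·p0[i] + t·p1[i].
  v1: (1-0.23)·(-0.64,4.21) + 0.23·(-1.64,4.81) = (-0.8700,4.3480)
  v2: (1-0.23)·(-1.1,-4.28) + 0.23·(-2.06,-1.6) = (-1.3208,-3.6636)
  v3: (1-0.23)·(3.59,-2.47) + 0.23·(1.65,-0.13) = (3.1438,-1.9318)
  v4: (1-0.23)·(3.57,-0.62) + 0.23·(2.72,1.14) = (3.3745,-0.2152)
Perimeter = Σ |v_{i+1} − v_i|:
  edge 1→2: √(-0.4508² + -8.0116²) = 8.0243 (running 8.0243)
  edge 2→3: √(4.4646² + 1.7318²) = 4.7887 (running 12.8130)
  edge 3→4: √(0.2307² + 1.7166²) = 1.7320 (running 14.5450)
  edge 4→1: √(-4.2445² + 4.5632²) = 6.2321 (running 20.7771)
Perimeter = 20.7771

Perimeter at t=0.23: 20.7771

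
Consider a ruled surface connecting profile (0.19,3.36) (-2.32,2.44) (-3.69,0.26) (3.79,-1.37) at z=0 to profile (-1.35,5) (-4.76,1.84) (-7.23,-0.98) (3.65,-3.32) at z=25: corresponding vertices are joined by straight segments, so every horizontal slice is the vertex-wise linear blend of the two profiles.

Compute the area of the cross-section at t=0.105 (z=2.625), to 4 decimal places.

Area at t=0.105: 18.8865

Cross-section at t=0.105: each vertex is (1-t)·p0[i] + t·p1[i].
  v1: (1-0.105)·(0.19,3.36) + 0.105·(-1.35,5) = (0.0283,3.5322)
  v2: (1-0.105)·(-2.32,2.44) + 0.105·(-4.76,1.84) = (-2.5762,2.3770)
  v3: (1-0.105)·(-3.69,0.26) + 0.105·(-7.23,-0.98) = (-4.0617,0.1298)
  v4: (1-0.105)·(3.79,-1.37) + 0.105·(3.65,-3.32) = (3.7753,-1.5748)
Shoelace sum Σ(x_i·y_{i+1} − x_{i+1}·y_i):
  i=1: 0.0283·2.3770 − -2.5762·3.5322 = +9.1669 (running +9.1669)
  i=2: -2.5762·0.1298 − -4.0617·2.3770 = +9.3203 (running +18.4872)
  i=3: -4.0617·-1.5748 − 3.7753·0.1298 = +5.9061 (running +24.3933)
  i=4: 3.7753·3.5322 − 0.0283·-1.5748 = +13.3797 (running +37.7730)
Area = |Σ|/2 = |37.7730|/2 = 18.8865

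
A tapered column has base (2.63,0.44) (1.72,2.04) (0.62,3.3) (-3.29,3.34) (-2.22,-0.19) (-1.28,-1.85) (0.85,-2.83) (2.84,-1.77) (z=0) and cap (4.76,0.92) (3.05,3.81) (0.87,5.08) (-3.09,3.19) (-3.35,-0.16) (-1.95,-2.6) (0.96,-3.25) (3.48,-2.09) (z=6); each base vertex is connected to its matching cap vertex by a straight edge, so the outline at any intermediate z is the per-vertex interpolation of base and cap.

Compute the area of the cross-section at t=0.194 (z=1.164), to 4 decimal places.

Area at t=0.194: 29.5984

Cross-section at t=0.194: each vertex is (1-t)·p0[i] + t·p1[i].
  v1: (1-0.194)·(2.63,0.44) + 0.194·(4.76,0.92) = (3.0432,0.5331)
  v2: (1-0.194)·(1.72,2.04) + 0.194·(3.05,3.81) = (1.9780,2.3834)
  v3: (1-0.194)·(0.62,3.3) + 0.194·(0.87,5.08) = (0.6685,3.6453)
  v4: (1-0.194)·(-3.29,3.34) + 0.194·(-3.09,3.19) = (-3.2512,3.3109)
  v5: (1-0.194)·(-2.22,-0.19) + 0.194·(-3.35,-0.16) = (-2.4392,-0.1842)
  v6: (1-0.194)·(-1.28,-1.85) + 0.194·(-1.95,-2.6) = (-1.4100,-1.9955)
  v7: (1-0.194)·(0.85,-2.83) + 0.194·(0.96,-3.25) = (0.8713,-2.9115)
  v8: (1-0.194)·(2.84,-1.77) + 0.194·(3.48,-2.09) = (2.9642,-1.8321)
Shoelace sum Σ(x_i·y_{i+1} − x_{i+1}·y_i):
  i=1: 3.0432·2.3834 − 1.9780·0.5331 = +6.1986 (running +6.1986)
  i=2: 1.9780·3.6453 − 0.6685·2.3834 = +5.6172 (running +11.8159)
  i=3: 0.6685·3.3109 − -3.2512·3.6453 = +14.0650 (running +25.8809)
  i=4: -3.2512·-0.1842 − -2.4392·3.3109 = +8.6748 (running +34.5557)
  i=5: -2.4392·-1.9955 − -1.4100·-0.1842 = +4.6078 (running +39.1634)
  i=6: -1.4100·-2.9115 − 0.8713·-1.9955 = +5.8439 (running +45.0073)
  i=7: 0.8713·-1.8321 − 2.9642·-2.9115 = +7.0337 (running +52.0411)
  i=8: 2.9642·0.5331 − 3.0432·-1.8321 = +7.1557 (running +59.1967)
Area = |Σ|/2 = |59.1967|/2 = 29.5984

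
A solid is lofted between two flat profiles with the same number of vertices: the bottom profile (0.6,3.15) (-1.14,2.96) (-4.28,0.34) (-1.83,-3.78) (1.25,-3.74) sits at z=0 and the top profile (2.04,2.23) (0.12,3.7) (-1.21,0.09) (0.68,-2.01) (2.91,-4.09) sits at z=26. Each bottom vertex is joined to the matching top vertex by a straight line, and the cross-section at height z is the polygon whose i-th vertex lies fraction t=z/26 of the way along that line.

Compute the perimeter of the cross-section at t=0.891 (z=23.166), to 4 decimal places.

Cross-section at t=0.891: each vertex is (1-t)·p0[i] + t·p1[i].
  v1: (1-0.891)·(0.6,3.15) + 0.891·(2.04,2.23) = (1.8830,2.3303)
  v2: (1-0.891)·(-1.14,2.96) + 0.891·(0.12,3.7) = (-0.0173,3.6193)
  v3: (1-0.891)·(-4.28,0.34) + 0.891·(-1.21,0.09) = (-1.5446,0.1172)
  v4: (1-0.891)·(-1.83,-3.78) + 0.891·(0.68,-2.01) = (0.4064,-2.2029)
  v5: (1-0.891)·(1.25,-3.74) + 0.891·(2.91,-4.09) = (2.7291,-4.0518)
Perimeter = Σ |v_{i+1} − v_i|:
  edge 1→2: √(-1.9004² + 1.2891²) = 2.2963 (running 2.2963)
  edge 2→3: √(-1.5273² + -3.5021²) = 3.8206 (running 6.1170)
  edge 3→4: √(1.9510² + -2.3202²) = 3.0315 (running 9.1484)
  edge 4→5: √(2.3226² + -1.8489²) = 2.9687 (running 12.1171)
  edge 5→1: √(-0.8460² + 6.3821²) = 6.4380 (running 18.5551)
Perimeter = 18.5551

Perimeter at t=0.891: 18.5551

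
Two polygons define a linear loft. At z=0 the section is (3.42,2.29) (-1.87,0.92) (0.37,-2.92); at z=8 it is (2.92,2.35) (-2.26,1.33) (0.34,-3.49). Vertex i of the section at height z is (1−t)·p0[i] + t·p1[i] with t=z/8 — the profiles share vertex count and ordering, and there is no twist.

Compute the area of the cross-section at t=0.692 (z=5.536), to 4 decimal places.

Cross-section at t=0.692: each vertex is (1-t)·p0[i] + t·p1[i].
  v1: (1-0.692)·(3.42,2.29) + 0.692·(2.92,2.35) = (3.0740,2.3315)
  v2: (1-0.692)·(-1.87,0.92) + 0.692·(-2.26,1.33) = (-2.1399,1.2037)
  v3: (1-0.692)·(0.37,-2.92) + 0.692·(0.34,-3.49) = (0.3492,-3.3144)
Shoelace sum Σ(x_i·y_{i+1} − x_{i+1}·y_i):
  i=1: 3.0740·1.2037 − -2.1399·2.3315 = +8.6894 (running +8.6894)
  i=2: -2.1399·-3.3144 − 0.3492·1.2037 = +6.6721 (running +15.3615)
  i=3: 0.3492·2.3315 − 3.0740·-3.3144 = +11.0028 (running +26.3644)
Area = |Σ|/2 = |26.3644|/2 = 13.1822

Area at t=0.692: 13.1822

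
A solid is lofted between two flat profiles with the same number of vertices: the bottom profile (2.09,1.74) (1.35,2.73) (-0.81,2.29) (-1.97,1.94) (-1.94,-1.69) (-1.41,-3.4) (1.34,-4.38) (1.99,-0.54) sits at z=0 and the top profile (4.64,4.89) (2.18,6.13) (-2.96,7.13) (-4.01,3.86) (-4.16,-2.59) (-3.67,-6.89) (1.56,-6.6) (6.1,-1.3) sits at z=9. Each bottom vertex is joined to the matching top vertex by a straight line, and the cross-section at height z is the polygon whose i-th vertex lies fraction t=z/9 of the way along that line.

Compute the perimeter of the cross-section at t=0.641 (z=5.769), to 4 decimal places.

Perimeter at t=0.641: 32.5219

Cross-section at t=0.641: each vertex is (1-t)·p0[i] + t·p1[i].
  v1: (1-0.641)·(2.09,1.74) + 0.641·(4.64,4.89) = (3.7245,3.7591)
  v2: (1-0.641)·(1.35,2.73) + 0.641·(2.18,6.13) = (1.8820,4.9094)
  v3: (1-0.641)·(-0.81,2.29) + 0.641·(-2.96,7.13) = (-2.1881,5.3924)
  v4: (1-0.641)·(-1.97,1.94) + 0.641·(-4.01,3.86) = (-3.2776,3.1707)
  v5: (1-0.641)·(-1.94,-1.69) + 0.641·(-4.16,-2.59) = (-3.3630,-2.2669)
  v6: (1-0.641)·(-1.41,-3.4) + 0.641·(-3.67,-6.89) = (-2.8587,-5.6371)
  v7: (1-0.641)·(1.34,-4.38) + 0.641·(1.56,-6.6) = (1.4810,-5.8030)
  v8: (1-0.641)·(1.99,-0.54) + 0.641·(6.1,-1.3) = (4.6245,-1.0272)
Perimeter = Σ |v_{i+1} − v_i|:
  edge 1→2: √(-1.8425² + 1.1502²) = 2.1721 (running 2.1721)
  edge 2→3: √(-4.0702² + 0.4830²) = 4.0987 (running 6.2708)
  edge 3→4: √(-1.0895² + -2.2217²) = 2.4745 (running 8.7453)
  edge 4→5: √(-0.0854² + -5.4376²) = 5.4383 (running 14.1836)
  edge 5→6: √(0.5044² + -3.3702²) = 3.4077 (running 17.5913)
  edge 6→7: √(4.3397² + -0.1659²) = 4.3429 (running 21.9342)
  edge 7→8: √(3.1435² + 4.7759²) = 5.7175 (running 27.6517)
  edge 8→1: √(-0.9000² + 4.7863²) = 4.8702 (running 32.5219)
Perimeter = 32.5219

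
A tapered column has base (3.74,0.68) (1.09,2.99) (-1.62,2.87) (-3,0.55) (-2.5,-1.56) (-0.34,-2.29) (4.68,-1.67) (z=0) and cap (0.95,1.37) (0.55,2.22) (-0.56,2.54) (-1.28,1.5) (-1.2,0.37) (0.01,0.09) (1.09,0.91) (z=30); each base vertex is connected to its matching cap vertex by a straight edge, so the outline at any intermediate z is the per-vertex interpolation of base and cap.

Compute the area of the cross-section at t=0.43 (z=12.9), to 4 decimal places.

Cross-section at t=0.43: each vertex is (1-t)·p0[i] + t·p1[i].
  v1: (1-0.43)·(3.74,0.68) + 0.43·(0.95,1.37) = (2.5403,0.9767)
  v2: (1-0.43)·(1.09,2.99) + 0.43·(0.55,2.22) = (0.8578,2.6589)
  v3: (1-0.43)·(-1.62,2.87) + 0.43·(-0.56,2.54) = (-1.1642,2.7281)
  v4: (1-0.43)·(-3,0.55) + 0.43·(-1.28,1.5) = (-2.2604,0.9585)
  v5: (1-0.43)·(-2.5,-1.56) + 0.43·(-1.2,0.37) = (-1.9410,-0.7301)
  v6: (1-0.43)·(-0.34,-2.29) + 0.43·(0.01,0.09) = (-0.1895,-1.2666)
  v7: (1-0.43)·(4.68,-1.67) + 0.43·(1.09,0.91) = (3.1363,-0.5606)
Shoelace sum Σ(x_i·y_{i+1} − x_{i+1}·y_i):
  i=1: 2.5403·2.6589 − 0.8578·0.9767 = +5.9166 (running +5.9166)
  i=2: 0.8578·2.7281 − -1.1642·2.6589 = +5.4357 (running +11.3522)
  i=3: -1.1642·0.9585 − -2.2604·2.7281 = +5.0507 (running +16.4030)
  i=4: -2.2604·-0.7301 − -1.9410·0.9585 = +3.5108 (running +19.9137)
  i=5: -1.9410·-1.2666 − -0.1895·-0.7301 = +2.3201 (running +22.2338)
  i=6: -0.1895·-0.5606 − 3.1363·-1.2666 = +4.0787 (running +26.3125)
  i=7: 3.1363·0.9767 − 2.5403·-0.5606 = +4.4873 (running +30.7998)
Area = |Σ|/2 = |30.7998|/2 = 15.3999

Area at t=0.43: 15.3999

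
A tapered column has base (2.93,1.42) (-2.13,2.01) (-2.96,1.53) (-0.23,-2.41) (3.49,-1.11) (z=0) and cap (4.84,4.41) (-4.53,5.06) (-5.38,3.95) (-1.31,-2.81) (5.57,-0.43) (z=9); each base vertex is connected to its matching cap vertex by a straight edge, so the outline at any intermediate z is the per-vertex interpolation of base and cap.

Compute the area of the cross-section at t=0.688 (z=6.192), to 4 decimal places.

Cross-section at t=0.688: each vertex is (1-t)·p0[i] + t·p1[i].
  v1: (1-0.688)·(2.93,1.42) + 0.688·(4.84,4.41) = (4.2441,3.4771)
  v2: (1-0.688)·(-2.13,2.01) + 0.688·(-4.53,5.06) = (-3.7812,4.1084)
  v3: (1-0.688)·(-2.96,1.53) + 0.688·(-5.38,3.95) = (-4.6250,3.1950)
  v4: (1-0.688)·(-0.23,-2.41) + 0.688·(-1.31,-2.81) = (-0.9730,-2.6852)
  v5: (1-0.688)·(3.49,-1.11) + 0.688·(5.57,-0.43) = (4.9210,-0.6422)
Shoelace sum Σ(x_i·y_{i+1} − x_{i+1}·y_i):
  i=1: 4.2441·4.1084 − -3.7812·3.4771 = +30.5841 (running +30.5841)
  i=2: -3.7812·3.1950 − -4.6250·4.1084 = +6.9204 (running +37.5045)
  i=3: -4.6250·-2.6852 − -0.9730·3.1950 = +15.5278 (running +53.0322)
  i=4: -0.9730·-0.6422 − 4.9210·-2.6852 = +13.8388 (running +66.8711)
  i=5: 4.9210·3.4771 − 4.2441·-0.6422 = +19.8364 (running +86.7075)
Area = |Σ|/2 = |86.7075|/2 = 43.3537

Area at t=0.688: 43.3537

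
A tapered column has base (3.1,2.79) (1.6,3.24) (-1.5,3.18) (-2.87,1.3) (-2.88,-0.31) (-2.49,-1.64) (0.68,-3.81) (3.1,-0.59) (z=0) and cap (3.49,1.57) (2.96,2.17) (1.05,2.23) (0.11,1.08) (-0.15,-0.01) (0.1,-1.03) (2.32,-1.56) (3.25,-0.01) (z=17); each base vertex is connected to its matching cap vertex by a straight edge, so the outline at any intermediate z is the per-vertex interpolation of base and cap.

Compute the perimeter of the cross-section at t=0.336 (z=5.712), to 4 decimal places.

Cross-section at t=0.336: each vertex is (1-t)·p0[i] + t·p1[i].
  v1: (1-0.336)·(3.1,2.79) + 0.336·(3.49,1.57) = (3.2310,2.3801)
  v2: (1-0.336)·(1.6,3.24) + 0.336·(2.96,2.17) = (2.0570,2.8805)
  v3: (1-0.336)·(-1.5,3.18) + 0.336·(1.05,2.23) = (-0.6432,2.8608)
  v4: (1-0.336)·(-2.87,1.3) + 0.336·(0.11,1.08) = (-1.8687,1.2261)
  v5: (1-0.336)·(-2.88,-0.31) + 0.336·(-0.15,-0.01) = (-1.9627,-0.2092)
  v6: (1-0.336)·(-2.49,-1.64) + 0.336·(0.1,-1.03) = (-1.6198,-1.4350)
  v7: (1-0.336)·(0.68,-3.81) + 0.336·(2.32,-1.56) = (1.2310,-3.0540)
  v8: (1-0.336)·(3.1,-0.59) + 0.336·(3.25,-0.01) = (3.1504,-0.3951)
Perimeter = Σ |v_{i+1} − v_i|:
  edge 1→2: √(-1.1741² + 0.5004²) = 1.2763 (running 1.2763)
  edge 2→3: √(-2.7002² + -0.0197²) = 2.7002 (running 3.9765)
  edge 3→4: √(-1.2255² + -1.6347²) = 2.0431 (running 6.0196)
  edge 4→5: √(-0.0940² + -1.4353²) = 1.4384 (running 7.4579)
  edge 5→6: √(0.3430² + -1.2258²) = 1.2729 (running 8.7309)
  edge 6→7: √(2.8508² + -1.6190²) = 3.2784 (running 12.0093)
  edge 7→8: √(1.9194² + 2.6589²) = 3.2793 (running 15.2886)
  edge 8→1: √(0.0806² + 2.7752²) = 2.7764 (running 18.0649)
Perimeter = 18.0649

Perimeter at t=0.336: 18.0649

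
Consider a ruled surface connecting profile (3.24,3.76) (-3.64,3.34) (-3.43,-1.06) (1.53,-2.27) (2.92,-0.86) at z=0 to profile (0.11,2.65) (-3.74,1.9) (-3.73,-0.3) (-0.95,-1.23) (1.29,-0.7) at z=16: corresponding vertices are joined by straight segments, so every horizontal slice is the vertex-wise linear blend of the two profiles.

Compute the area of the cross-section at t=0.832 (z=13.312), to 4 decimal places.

Area at t=0.832: 16.9098

Cross-section at t=0.832: each vertex is (1-t)·p0[i] + t·p1[i].
  v1: (1-0.832)·(3.24,3.76) + 0.832·(0.11,2.65) = (0.6358,2.8365)
  v2: (1-0.832)·(-3.64,3.34) + 0.832·(-3.74,1.9) = (-3.7232,2.1419)
  v3: (1-0.832)·(-3.43,-1.06) + 0.832·(-3.73,-0.3) = (-3.6796,-0.4277)
  v4: (1-0.832)·(1.53,-2.27) + 0.832·(-0.95,-1.23) = (-0.5334,-1.4047)
  v5: (1-0.832)·(2.92,-0.86) + 0.832·(1.29,-0.7) = (1.5638,-0.7269)
Shoelace sum Σ(x_i·y_{i+1} − x_{i+1}·y_i):
  i=1: 0.6358·2.1419 − -3.7232·2.8365 = +11.9227 (running +11.9227)
  i=2: -3.7232·-0.4277 − -3.6796·2.1419 = +9.4737 (running +21.3964)
  i=3: -3.6796·-1.4047 − -0.5334·-0.4277 = +4.9407 (running +26.3371)
  i=4: -0.5334·-0.7269 − 1.5638·-1.4047 = +2.5844 (running +28.9216)
  i=5: 1.5638·2.8365 − 0.6358·-0.7269 = +4.8980 (running +33.8196)
Area = |Σ|/2 = |33.8196|/2 = 16.9098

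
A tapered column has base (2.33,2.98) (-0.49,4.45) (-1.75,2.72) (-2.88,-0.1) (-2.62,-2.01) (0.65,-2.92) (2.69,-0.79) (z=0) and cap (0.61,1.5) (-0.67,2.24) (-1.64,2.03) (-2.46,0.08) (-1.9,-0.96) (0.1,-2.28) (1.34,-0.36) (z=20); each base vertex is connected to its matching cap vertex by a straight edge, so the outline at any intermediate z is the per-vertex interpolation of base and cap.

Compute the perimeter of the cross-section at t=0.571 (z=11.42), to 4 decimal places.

Cross-section at t=0.571: each vertex is (1-t)·p0[i] + t·p1[i].
  v1: (1-0.571)·(2.33,2.98) + 0.571·(0.61,1.5) = (1.3479,2.1349)
  v2: (1-0.571)·(-0.49,4.45) + 0.571·(-0.67,2.24) = (-0.5928,3.1881)
  v3: (1-0.571)·(-1.75,2.72) + 0.571·(-1.64,2.03) = (-1.6872,2.3260)
  v4: (1-0.571)·(-2.88,-0.1) + 0.571·(-2.46,0.08) = (-2.6402,0.0028)
  v5: (1-0.571)·(-2.62,-2.01) + 0.571·(-1.9,-0.96) = (-2.2089,-1.4104)
  v6: (1-0.571)·(0.65,-2.92) + 0.571·(0.1,-2.28) = (0.3360,-2.5546)
  v7: (1-0.571)·(2.69,-0.79) + 0.571·(1.34,-0.36) = (1.9192,-0.5445)
Perimeter = Σ |v_{i+1} − v_i|:
  edge 1→2: √(-1.9407² + 1.0532²) = 2.2080 (running 2.2080)
  edge 2→3: √(-1.0944² + -0.8621²) = 1.3932 (running 3.6012)
  edge 3→4: √(-0.9530² + -2.3232²) = 2.5111 (running 6.1123)
  edge 4→5: √(0.4313² + -1.4132²) = 1.4776 (running 7.5899)
  edge 5→6: √(2.5448² + -1.1441²) = 2.7902 (running 10.3800)
  edge 6→7: √(1.5832² + 2.0101²) = 2.5587 (running 12.9387)
  edge 7→1: √(-0.5713² + 2.6794²) = 2.7396 (running 15.6784)
Perimeter = 15.6784

Perimeter at t=0.571: 15.6784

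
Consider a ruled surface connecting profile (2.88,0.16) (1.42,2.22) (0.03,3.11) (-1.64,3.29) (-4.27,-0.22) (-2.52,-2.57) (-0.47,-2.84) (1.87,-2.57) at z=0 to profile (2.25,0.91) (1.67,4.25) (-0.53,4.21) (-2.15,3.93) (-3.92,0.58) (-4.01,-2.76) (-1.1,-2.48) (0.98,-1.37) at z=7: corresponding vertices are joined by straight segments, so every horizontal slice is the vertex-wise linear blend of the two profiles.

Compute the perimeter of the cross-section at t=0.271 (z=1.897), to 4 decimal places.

Perimeter at t=0.271: 20.6371

Cross-section at t=0.271: each vertex is (1-t)·p0[i] + t·p1[i].
  v1: (1-0.271)·(2.88,0.16) + 0.271·(2.25,0.91) = (2.7093,0.3633)
  v2: (1-0.271)·(1.42,2.22) + 0.271·(1.67,4.25) = (1.4878,2.7701)
  v3: (1-0.271)·(0.03,3.11) + 0.271·(-0.53,4.21) = (-0.1218,3.4081)
  v4: (1-0.271)·(-1.64,3.29) + 0.271·(-2.15,3.93) = (-1.7782,3.4634)
  v5: (1-0.271)·(-4.27,-0.22) + 0.271·(-3.92,0.58) = (-4.1752,-0.0032)
  v6: (1-0.271)·(-2.52,-2.57) + 0.271·(-4.01,-2.76) = (-2.9238,-2.6215)
  v7: (1-0.271)·(-0.47,-2.84) + 0.271·(-1.1,-2.48) = (-0.6407,-2.7424)
  v8: (1-0.271)·(1.87,-2.57) + 0.271·(0.98,-1.37) = (1.6288,-2.2448)
Perimeter = Σ |v_{i+1} − v_i|:
  edge 1→2: √(-1.2215² + 2.4069²) = 2.6991 (running 2.6991)
  edge 2→3: √(-1.6095² + 0.6380²) = 1.7313 (running 4.4304)
  edge 3→4: √(-1.6564² + 0.0553²) = 1.6574 (running 6.0878)
  edge 4→5: √(-2.3969² + -3.4666²) = 4.2146 (running 10.3024)
  edge 5→6: √(1.2514² + -2.6183²) = 2.9020 (running 13.2044)
  edge 6→7: √(2.2831² + -0.1210²) = 2.2863 (running 15.4906)
  edge 7→8: √(2.2695² + 0.4976²) = 2.3235 (running 17.8141)
  edge 8→1: √(1.0805² + 2.6080²) = 2.8230 (running 20.6371)
Perimeter = 20.6371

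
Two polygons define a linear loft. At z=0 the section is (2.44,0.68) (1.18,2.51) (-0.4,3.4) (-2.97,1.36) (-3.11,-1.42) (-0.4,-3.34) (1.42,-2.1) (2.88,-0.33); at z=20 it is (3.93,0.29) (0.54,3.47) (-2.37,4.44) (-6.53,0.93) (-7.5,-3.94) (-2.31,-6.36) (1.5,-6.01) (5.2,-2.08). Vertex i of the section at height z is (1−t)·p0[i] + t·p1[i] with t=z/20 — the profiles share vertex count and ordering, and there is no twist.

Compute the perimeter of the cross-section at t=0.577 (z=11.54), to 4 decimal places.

Perimeter at t=0.577: 28.5434

Cross-section at t=0.577: each vertex is (1-t)·p0[i] + t·p1[i].
  v1: (1-0.577)·(2.44,0.68) + 0.577·(3.93,0.29) = (3.2997,0.4550)
  v2: (1-0.577)·(1.18,2.51) + 0.577·(0.54,3.47) = (0.8107,3.0639)
  v3: (1-0.577)·(-0.4,3.4) + 0.577·(-2.37,4.44) = (-1.5367,4.0001)
  v4: (1-0.577)·(-2.97,1.36) + 0.577·(-6.53,0.93) = (-5.0241,1.1119)
  v5: (1-0.577)·(-3.11,-1.42) + 0.577·(-7.5,-3.94) = (-5.6430,-2.8740)
  v6: (1-0.577)·(-0.4,-3.34) + 0.577·(-2.31,-6.36) = (-1.5021,-5.0825)
  v7: (1-0.577)·(1.42,-2.1) + 0.577·(1.5,-6.01) = (1.4662,-4.3561)
  v8: (1-0.577)·(2.88,-0.33) + 0.577·(5.2,-2.08) = (4.2186,-1.3397)
Perimeter = Σ |v_{i+1} − v_i|:
  edge 1→2: √(-2.4890² + 2.6090²) = 3.6058 (running 3.6058)
  edge 2→3: √(-2.3474² + 0.9362²) = 2.5272 (running 6.1330)
  edge 3→4: √(-3.4874² + -2.8882²) = 4.5281 (running 10.6611)
  edge 4→5: √(-0.6189² + -3.9859²) = 4.0337 (running 14.6948)
  edge 5→6: √(4.1410² + -2.2085²) = 4.6931 (running 19.3879)
  edge 6→7: √(2.9682² + 0.7265²) = 3.0558 (running 22.4437)
  edge 7→8: √(2.7525² + 3.0163²) = 4.0834 (running 26.5271)
  edge 8→1: √(-0.9189² + 1.7947²) = 2.0163 (running 28.5434)
Perimeter = 28.5434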